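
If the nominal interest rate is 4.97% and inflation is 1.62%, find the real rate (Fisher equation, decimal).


Formula: (1 + r_real) = (1 + r_nom) / (1 + inflation)
Substituting: (1 + r_real) = 1.0497 / 1.0162
(1 + r_real) = 1.032966
r_real = 1.032966 - 1 = 0.032966

0.032966


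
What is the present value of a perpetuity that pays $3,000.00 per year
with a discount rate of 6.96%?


Formula: PV = C / r
Substituting: PV = $3,000.00 / 0.0696
PV = $43,103.45

$43,103.45


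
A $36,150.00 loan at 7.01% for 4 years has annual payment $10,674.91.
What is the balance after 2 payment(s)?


Formula: Balance = PV*(1+r)^k - PMT*((1+r)^k - 1)/r
Growth: (1 + 0.0701)^2 = 1.145114
Accumulated factor: ((1+r)^k - 1)/r = 2.0701
Balance = $36,150.00 * 1.145114 - $10,674.91 * 2.0701
Balance = $19,297.74

$19,297.74


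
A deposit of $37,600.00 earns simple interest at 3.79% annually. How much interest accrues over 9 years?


Formula: I = P * r * t
Substituting: I = $37,600.00 * 0.0379 * 9
Step: I = $37,600.00 * 0.3411
I = $12,825.36

$12,825.36


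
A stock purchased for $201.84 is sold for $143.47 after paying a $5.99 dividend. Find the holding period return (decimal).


Formula: HPR = (P1 - P0 + D) / P0
Gain: $143.47 - $201.84 + $5.99 = -$52.38
HPR = -$52.38 / $201.84 = -0.2595

-0.2595


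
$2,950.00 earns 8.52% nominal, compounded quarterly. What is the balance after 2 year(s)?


Formula: FV = P * (1 + r/m)^(m*t)
Period rate: r/m = 0.0852 / 4 = 0.0213
Total periods: m*t = 4 * 2 = 8
Growth factor: (1 + 0.0213)^8 = 1.183659
FV = $2,950.00 * 1.183659 = $3,491.79

$3,491.79


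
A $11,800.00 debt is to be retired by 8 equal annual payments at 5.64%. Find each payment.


Formula: PMT = PV * r / (1 - (1+r)^(-n))
Denominator: 1 - (1 + 0.0564)^(-8) = 0.355277
Numerator: $11,800.00 * 0.0564 = 665.52
PMT = 665.52 / 0.355277 = $1,873.24

$1,873.24


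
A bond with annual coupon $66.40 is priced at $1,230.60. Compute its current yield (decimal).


Formula: Current yield = annual coupon / price
Substituting: CY = $66.40 / $1,230.60
CY = 0.053957

0.053957


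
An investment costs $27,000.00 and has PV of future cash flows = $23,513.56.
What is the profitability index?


Formula: PI = PV(cash flows) / initial investment
Substituting: PI = $23,513.56 / $27,000.00
PI = 0.8709

0.8709


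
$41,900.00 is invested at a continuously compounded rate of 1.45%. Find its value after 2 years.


Formula: FV = P * e^(r*t)
Exponent: r*t = 0.0145 * 2 = 0.029
e^(0.029) = 1.029425
FV = $41,900.00 * 1.029425 = $43,132.89

$43,132.89


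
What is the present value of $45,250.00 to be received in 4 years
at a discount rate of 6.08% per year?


Formula: PV = FV / (1 + r)^n
Substituting: PV = $45,250.00 / (1 + 0.0608)^4
Discount factor: (1.0608)^4 = 1.266293
PV = $45,250.00 / 1.266293 = $35,734.24

$35,734.24


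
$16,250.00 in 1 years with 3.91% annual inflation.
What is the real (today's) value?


Formula: Real value = nominal / (1 + inflation)^years
Price level: (1 + 0.0391)^1 = 1.0391
Real value = $16,250.00 / 1.0391 = $15,638.53

$15,638.53


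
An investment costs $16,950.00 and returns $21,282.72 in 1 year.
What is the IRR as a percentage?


Formula: IRR = C1/C0 - 1
Substituting: IRR = $21,282.72 / $16,950.00 - 1
Ratio: 1.255618 - 1 = 0.255618
IRR = 25.5618%

25.5618%


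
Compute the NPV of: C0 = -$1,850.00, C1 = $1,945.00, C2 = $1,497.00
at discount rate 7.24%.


Formula: NPV = C0 + C1/(1+r) + C2/(1+r)^2
Discount C1: $1,945.00 / (1 + 0.0724) = $1,813.69
Discount C2: $1,497.00 / (1 + 0.0724)^2 = $1,301.69
NPV = -$1,850.00 + $1,813.69 + $1,301.69 = $1,265.38

$1,265.38


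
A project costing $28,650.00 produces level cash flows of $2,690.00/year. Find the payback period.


Formula: Payback = investment / annual cash flow
Substituting: Payback = $28,650.00 / $2,690.00
Payback = 10.6506 years

10.6506 years


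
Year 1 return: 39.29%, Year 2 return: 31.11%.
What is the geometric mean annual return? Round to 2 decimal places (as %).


Formula: Geometric mean = ((1+r1)*(1+r2))^(1/2) - 1
Product: (1 + 0.3929) * (1 + 0.3111) = 1.3929 * 1.3111 = 1.826231
Square root: 1.826231^0.5 = 1.351381
Geometric mean = 1.351381 - 1 = 0.351381
As percentage: 35.14%

35.14%


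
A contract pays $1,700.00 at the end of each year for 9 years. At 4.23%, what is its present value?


Formula: PV = PMT * (1 - (1+r)^(-n)) / r
Discount factor: (1 + 0.0423)^(-9) = 0.688756
Bracket: 1 - 0.688756 = 0.311244
PV = $1,700.00 * 0.311244 / 0.0423 = $12,508.63

$12,508.63


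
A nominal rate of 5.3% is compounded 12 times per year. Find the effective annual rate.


Formula: EAR = (1 + r/m)^m - 1
Period rate: r/m = 0.053 / 12 = 0.004417
Compounding: (1 + 0.004417)^12 = 1.054307
EAR = 1.054307 - 1 = 0.054307

0.054307


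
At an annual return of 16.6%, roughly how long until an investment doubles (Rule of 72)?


Formula: Years ≈ 72 / r
Substituting: Years ≈ 72 / 16.6
Years ≈ 4.3

4.3 years


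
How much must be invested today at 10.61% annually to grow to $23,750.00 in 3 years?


Formula: PV = FV / (1 + r)^n
Substituting: PV = $23,750.00 / (1 + 0.1061)^3
Discount factor: (1.1061)^3 = 1.353266
PV = $23,750.00 / 1.353266 = $17,550.13

$17,550.13


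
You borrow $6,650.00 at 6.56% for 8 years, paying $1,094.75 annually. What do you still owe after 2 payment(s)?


Formula: Balance = PV*(1+r)^k - PMT*((1+r)^k - 1)/r
Growth: (1 + 0.0656)^2 = 1.135503
Accumulated factor: ((1+r)^k - 1)/r = 2.0656
Balance = $6,650.00 * 1.135503 - $1,094.75 * 2.0656
Balance = $5,289.78

$5,289.78


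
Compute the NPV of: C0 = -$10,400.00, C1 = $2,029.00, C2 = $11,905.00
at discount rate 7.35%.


Formula: NPV = C0 + C1/(1+r) + C2/(1+r)^2
Discount C1: $2,029.00 / (1 + 0.0735) = $1,890.08
Discount C2: $11,905.00 / (1 + 0.0735)^2 = $10,330.59
NPV = -$10,400.00 + $1,890.08 + $10,330.59 = $1,820.67

$1,820.67


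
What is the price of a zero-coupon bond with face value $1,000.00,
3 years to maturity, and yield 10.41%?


Formula: Price = FV / (1 + r)^n
Substituting: Price = $1,000.00 / (1 + 0.1041)^3
Discount factor: (1.1041)^3 = 1.345939
Price = $1,000.00 / 1.345939 = $742.98

$742.98


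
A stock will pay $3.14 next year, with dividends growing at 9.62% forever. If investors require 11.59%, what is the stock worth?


Formula: P = D1 / (r - g)
Spread: r - g = 0.1159 - 0.0962 = 0.0197
Substituting: P = $3.14 / 0.0197
P = $159.39

$159.39


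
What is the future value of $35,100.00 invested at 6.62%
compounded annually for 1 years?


Formula: FV = P * (1 + r)^n
Substituting: FV = $35,100.00 * (1 + 0.0662)^1
Growth factor: (1.0662)^1 = 1.0662
FV = $35,100.00 * 1.0662 = $37,423.62

$37,423.62


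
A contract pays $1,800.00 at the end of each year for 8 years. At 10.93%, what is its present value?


Formula: PV = PMT * (1 - (1+r)^(-n)) / r
Discount factor: (1 + 0.1093)^(-8) = 0.436122
Bracket: 1 - 0.436122 = 0.563878
PV = $1,800.00 * 0.563878 / 0.1093 = $9,286.19

$9,286.19


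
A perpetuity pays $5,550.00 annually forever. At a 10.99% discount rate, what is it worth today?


Formula: PV = C / r
Substituting: PV = $5,550.00 / 0.1099
PV = $50,500.45

$50,500.45


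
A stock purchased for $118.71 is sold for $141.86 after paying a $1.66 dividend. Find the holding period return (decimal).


Formula: HPR = (P1 - P0 + D) / P0
Gain: $141.86 - $118.71 + $1.66 = $24.81
HPR = $24.81 / $118.71 = 0.209

0.209


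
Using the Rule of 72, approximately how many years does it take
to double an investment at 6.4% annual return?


Formula: Years ≈ 72 / r
Substituting: Years ≈ 72 / 6.4
Years ≈ 11.2

11.2 years


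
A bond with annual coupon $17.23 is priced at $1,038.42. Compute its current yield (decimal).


Formula: Current yield = annual coupon / price
Substituting: CY = $17.23 / $1,038.42
CY = 0.016593

0.016593


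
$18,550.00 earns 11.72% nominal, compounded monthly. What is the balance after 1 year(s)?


Formula: FV = P * (1 + r/m)^(m*t)
Period rate: r/m = 0.1172 / 12 = 0.009767
Total periods: m*t = 12 * 1 = 12
Growth factor: (1 + 0.009767)^12 = 1.123705
FV = $18,550.00 * 1.123705 = $20,844.73

$20,844.73


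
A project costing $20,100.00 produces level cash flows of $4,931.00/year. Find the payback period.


Formula: Payback = investment / annual cash flow
Substituting: Payback = $20,100.00 / $4,931.00
Payback = 4.0763 years

4.0763 years


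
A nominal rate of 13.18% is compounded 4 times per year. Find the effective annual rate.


Formula: EAR = (1 + r/m)^m - 1
Period rate: r/m = 0.1318 / 4 = 0.03295
Compounding: (1 + 0.03295)^4 = 1.138458
EAR = 1.138458 - 1 = 0.138458

0.138458


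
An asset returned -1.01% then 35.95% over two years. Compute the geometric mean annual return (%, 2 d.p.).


Formula: Geometric mean = ((1+r1)*(1+r2))^(1/2) - 1
Product: (1 + -0.0101) * (1 + 0.3595) = 0.9899 * 1.3595 = 1.345769
Square root: 1.345769^0.5 = 1.160073
Geometric mean = 1.160073 - 1 = 0.160073
As percentage: 16.01%

16.01%


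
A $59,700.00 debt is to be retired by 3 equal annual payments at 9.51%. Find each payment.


Formula: PMT = PV * r / (1 - (1+r)^(-n))
Denominator: 1 - (1 + 0.0951)^(-3) = 0.238555
Numerator: $59,700.00 * 0.0951 = 5677.47
PMT = 5677.47 / 0.238555 = $23,799.44

$23,799.44


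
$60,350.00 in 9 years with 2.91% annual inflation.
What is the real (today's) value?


Formula: Real value = nominal / (1 + inflation)^years
Price level: (1 + 0.0291)^9 = 1.294548
Real value = $60,350.00 / 1.294548 = $46,618.58

$46,618.58


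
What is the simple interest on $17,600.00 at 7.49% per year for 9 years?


Formula: I = P * r * t
Substituting: I = $17,600.00 * 0.0749 * 9
Step: I = $17,600.00 * 0.6741
I = $11,864.16

$11,864.16


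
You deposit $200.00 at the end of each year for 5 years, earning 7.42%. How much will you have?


Formula: FV = PMT * ((1+r)^n - 1) / r
Growth factor: (1 + 0.0742)^5 = 1.430295
Numerator: 1.430295 - 1 = 0.430295
FV = $200.00 * 0.430295 / 0.0742 = $1,159.83

$1,159.83


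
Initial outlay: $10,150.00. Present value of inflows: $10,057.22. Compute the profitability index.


Formula: PI = PV(cash flows) / initial investment
Substituting: PI = $10,057.22 / $10,150.00
PI = 0.9909

0.9909


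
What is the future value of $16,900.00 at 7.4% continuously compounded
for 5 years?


Formula: FV = P * e^(r*t)
Exponent: r*t = 0.074 * 5 = 0.37
e^(0.37) = 1.447735
FV = $16,900.00 * 1.447735 = $24,466.71

$24,466.71


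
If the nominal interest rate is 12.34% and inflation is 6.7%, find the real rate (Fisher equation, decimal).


Formula: (1 + r_real) = (1 + r_nom) / (1 + inflation)
Substituting: (1 + r_real) = 1.1234 / 1.067
(1 + r_real) = 1.052858
r_real = 1.052858 - 1 = 0.052858

0.052858


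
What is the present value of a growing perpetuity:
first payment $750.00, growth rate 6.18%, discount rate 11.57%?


Formula: PV = C / (r - g)
Spread: r - g = 0.1157 - 0.0618 = 0.0539
Substituting: PV = $750.00 / 0.0539
PV = $13,914.66

$13,914.66


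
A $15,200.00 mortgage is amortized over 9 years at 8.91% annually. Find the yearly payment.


Formula: PMT = PV * r / (1 - (1+r)^(-n))
Denominator: 1 - (1 + 0.0891)^(-9) = 0.536137
Numerator: $15,200.00 * 0.0891 = 1354.32
PMT = 1354.32 / 0.536137 = $2,526.07

$2,526.07


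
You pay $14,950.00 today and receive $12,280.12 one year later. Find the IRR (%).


Formula: IRR = C1/C0 - 1
Substituting: IRR = $12,280.12 / $14,950.00 - 1
Ratio: 0.821413 - 1 = -0.178587
IRR = -17.8587%

-17.8587%


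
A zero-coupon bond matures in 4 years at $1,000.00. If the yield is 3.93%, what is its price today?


Formula: Price = FV / (1 + r)^n
Substituting: Price = $1,000.00 / (1 + 0.0393)^4
Discount factor: (1.0393)^4 = 1.166712
Price = $1,000.00 / 1.166712 = $857.11

$857.11


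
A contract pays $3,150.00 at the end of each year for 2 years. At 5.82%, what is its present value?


Formula: PV = PMT * (1 - (1+r)^(-n)) / r
Discount factor: (1 + 0.0582)^(-2) = 0.893027
Bracket: 1 - 0.893027 = 0.106973
PV = $3,150.00 * 0.106973 / 0.0582 = $5,789.79

$5,789.79


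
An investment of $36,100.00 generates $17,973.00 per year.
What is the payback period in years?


Formula: Payback = investment / annual cash flow
Substituting: Payback = $36,100.00 / $17,973.00
Payback = 2.0086 years

2.0086 years


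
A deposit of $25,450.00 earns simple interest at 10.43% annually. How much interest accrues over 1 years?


Formula: I = P * r * t
Substituting: I = $25,450.00 * 0.1043 * 1
Step: I = $25,450.00 * 0.1043
I = $2,654.44

$2,654.44


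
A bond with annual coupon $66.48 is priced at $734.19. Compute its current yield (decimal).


Formula: Current yield = annual coupon / price
Substituting: CY = $66.48 / $734.19
CY = 0.090549

0.090549


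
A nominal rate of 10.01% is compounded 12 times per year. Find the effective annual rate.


Formula: EAR = (1 + r/m)^m - 1
Period rate: r/m = 0.1001 / 12 = 0.008342
Compounding: (1 + 0.008342)^12 = 1.104823
EAR = 1.104823 - 1 = 0.104823

0.104823


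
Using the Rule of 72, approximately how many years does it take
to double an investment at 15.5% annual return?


Formula: Years ≈ 72 / r
Substituting: Years ≈ 72 / 15.5
Years ≈ 4.6

4.6 years


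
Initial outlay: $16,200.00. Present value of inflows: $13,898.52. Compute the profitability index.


Formula: PI = PV(cash flows) / initial investment
Substituting: PI = $13,898.52 / $16,200.00
PI = 0.8579

0.8579


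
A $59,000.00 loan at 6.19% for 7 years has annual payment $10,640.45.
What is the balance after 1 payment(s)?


Formula: Balance = PV*(1+r)^k - PMT*((1+r)^k - 1)/r
Growth: (1 + 0.0619)^1 = 1.0619
Accumulated factor: ((1+r)^k - 1)/r = 1.0
Balance = $59,000.00 * 1.0619 - $10,640.45 * 1.0
Balance = $52,011.65

$52,011.65


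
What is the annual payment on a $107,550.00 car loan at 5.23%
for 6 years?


Formula: PMT = PV * r / (1 - (1+r)^(-n))
Denominator: 1 - (1 + 0.0523)^(-6) = 0.263517
Numerator: $107,550.00 * 0.0523 = 5624.865
PMT = 5624.865 / 0.263517 = $21,345.34

$21,345.34


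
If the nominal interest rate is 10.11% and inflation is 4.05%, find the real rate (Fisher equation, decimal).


Formula: (1 + r_real) = (1 + r_nom) / (1 + inflation)
Substituting: (1 + r_real) = 1.1011 / 1.0405
(1 + r_real) = 1.058241
r_real = 1.058241 - 1 = 0.058241

0.058241


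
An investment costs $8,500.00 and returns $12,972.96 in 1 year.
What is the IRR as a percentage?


Formula: IRR = C1/C0 - 1
Substituting: IRR = $12,972.96 / $8,500.00 - 1
Ratio: 1.526231 - 1 = 0.526231
IRR = 52.6231%

52.6231%


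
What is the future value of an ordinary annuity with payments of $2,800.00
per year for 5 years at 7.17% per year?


Formula: FV = PMT * ((1+r)^n - 1) / r
Growth factor: (1 + 0.0717)^5 = 1.413729
Numerator: 1.413729 - 1 = 0.413729
FV = $2,800.00 * 0.413729 / 0.0717 = $16,156.78

$16,156.78


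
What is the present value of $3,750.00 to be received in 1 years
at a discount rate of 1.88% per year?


Formula: PV = FV / (1 + r)^n
Substituting: PV = $3,750.00 / (1 + 0.0188)^1
Discount factor: (1.0188)^1 = 1.0188
PV = $3,750.00 / 1.0188 = $3,680.80

$3,680.80


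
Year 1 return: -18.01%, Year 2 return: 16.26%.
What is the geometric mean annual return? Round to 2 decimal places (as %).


Formula: Geometric mean = ((1+r1)*(1+r2))^(1/2) - 1
Product: (1 + -0.1801) * (1 + 0.1626) = 0.8199 * 1.1626 = 0.953216
Square root: 0.953216^0.5 = 0.976328
Geometric mean = 0.976328 - 1 = -0.023672
As percentage: -2.37%

-2.37%


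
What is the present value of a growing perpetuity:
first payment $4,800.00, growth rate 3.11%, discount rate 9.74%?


Formula: PV = C / (r - g)
Spread: r - g = 0.0974 - 0.0311 = 0.0663
Substituting: PV = $4,800.00 / 0.0663
PV = $72,398.19

$72,398.19


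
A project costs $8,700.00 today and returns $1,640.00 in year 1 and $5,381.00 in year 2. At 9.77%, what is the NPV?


Formula: NPV = C0 + C1/(1+r) + C2/(1+r)^2
Discount C1: $1,640.00 / (1 + 0.0977) = $1,494.03
Discount C2: $5,381.00 / (1 + 0.0977)^2 = $4,465.76
NPV = -$8,700.00 + $1,494.03 + $4,465.76 = -$2,740.20

-$2,740.20


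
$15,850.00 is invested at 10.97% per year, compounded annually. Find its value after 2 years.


Formula: FV = P * (1 + r)^n
Substituting: FV = $15,850.00 * (1 + 0.1097)^2
Growth factor: (1.1097)^2 = 1.231434
FV = $15,850.00 * 1.231434 = $19,518.23

$19,518.23


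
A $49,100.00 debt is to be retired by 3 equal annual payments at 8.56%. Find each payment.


Formula: PMT = PV * r / (1 - (1+r)^(-n))
Denominator: 1 - (1 + 0.0856)^(-3) = 0.218389
Numerator: $49,100.00 * 0.0856 = 4202.96
PMT = 4202.96 / 0.218389 = $19,245.27

$19,245.27


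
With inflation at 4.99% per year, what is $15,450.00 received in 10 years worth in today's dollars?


Formula: Real value = nominal / (1 + inflation)^years
Price level: (1 + 0.0499)^10 = 1.627344
Real value = $15,450.00 / 1.627344 = $9,494.00

$9,494.00


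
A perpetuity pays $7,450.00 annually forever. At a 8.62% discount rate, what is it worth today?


Formula: PV = C / r
Substituting: PV = $7,450.00 / 0.0862
PV = $86,426.91

$86,426.91


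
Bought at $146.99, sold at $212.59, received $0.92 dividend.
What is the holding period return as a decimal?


Formula: HPR = (P1 - P0 + D) / P0
Gain: $212.59 - $146.99 + $0.92 = $66.52
HPR = $66.52 / $146.99 = 0.4525

0.4525


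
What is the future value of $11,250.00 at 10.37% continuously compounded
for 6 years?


Formula: FV = P * e^(r*t)
Exponent: r*t = 0.1037 * 6 = 0.6222
e^(0.6222) = 1.863022
FV = $11,250.00 * 1.863022 = $20,959.00

$20,959.00


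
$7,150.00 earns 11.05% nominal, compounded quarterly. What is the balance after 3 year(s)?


Formula: FV = P * (1 + r/m)^(m*t)
Period rate: r/m = 0.1105 / 4 = 0.027625
Total periods: m*t = 4 * 3 = 12
Growth factor: (1 + 0.027625)^12 = 1.386807
FV = $7,150.00 * 1.386807 = $9,915.67

$9,915.67


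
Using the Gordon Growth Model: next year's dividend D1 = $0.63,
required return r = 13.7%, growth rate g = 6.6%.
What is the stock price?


Formula: P = D1 / (r - g)
Spread: r - g = 0.137 - 0.066 = 0.071
Substituting: P = $0.63 / 0.071
P = $8.87

$8.87


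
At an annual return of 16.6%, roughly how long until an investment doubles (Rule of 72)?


Formula: Years ≈ 72 / r
Substituting: Years ≈ 72 / 16.6
Years ≈ 4.3

4.3 years


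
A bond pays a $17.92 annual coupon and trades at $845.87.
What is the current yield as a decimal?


Formula: Current yield = annual coupon / price
Substituting: CY = $17.92 / $845.87
CY = 0.021185

0.021185


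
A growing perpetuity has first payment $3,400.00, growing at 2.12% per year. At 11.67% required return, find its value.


Formula: PV = C / (r - g)
Spread: r - g = 0.1167 - 0.0212 = 0.0955
Substituting: PV = $3,400.00 / 0.0955
PV = $35,602.09

$35,602.09


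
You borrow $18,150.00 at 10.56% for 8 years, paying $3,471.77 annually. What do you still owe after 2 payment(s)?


Formula: Balance = PV*(1+r)^k - PMT*((1+r)^k - 1)/r
Growth: (1 + 0.1056)^2 = 1.222351
Accumulated factor: ((1+r)^k - 1)/r = 2.1056
Balance = $18,150.00 * 1.222351 - $3,471.77 * 2.1056
Balance = $14,875.52

$14,875.52


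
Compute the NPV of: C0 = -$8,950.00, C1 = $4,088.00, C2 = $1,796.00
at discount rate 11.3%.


Formula: NPV = C0 + C1/(1+r) + C2/(1+r)^2
Discount C1: $4,088.00 / (1 + 0.113) = $3,672.96
Discount C2: $1,796.00 / (1 + 0.113)^2 = $1,449.83
NPV = -$8,950.00 + $3,672.96 + $1,449.83 = -$3,827.22

-$3,827.22


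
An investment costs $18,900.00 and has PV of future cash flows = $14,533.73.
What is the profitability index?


Formula: PI = PV(cash flows) / initial investment
Substituting: PI = $14,533.73 / $18,900.00
PI = 0.769

0.769


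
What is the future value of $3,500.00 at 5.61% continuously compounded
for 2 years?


Formula: FV = P * e^(r*t)
Exponent: r*t = 0.0561 * 2 = 0.1122
e^(0.1122) = 1.118737
FV = $3,500.00 * 1.118737 = $3,915.58

$3,915.58


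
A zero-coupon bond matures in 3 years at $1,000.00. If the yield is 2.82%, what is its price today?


Formula: Price = FV / (1 + r)^n
Substituting: Price = $1,000.00 / (1 + 0.0282)^3
Discount factor: (1.0282)^3 = 1.087008
Price = $1,000.00 / 1.087008 = $919.96

$919.96


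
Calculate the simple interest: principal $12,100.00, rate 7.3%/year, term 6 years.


Formula: I = P * r * t
Substituting: I = $12,100.00 * 0.073 * 6
Step: I = $12,100.00 * 0.438
I = $5,299.80

$5,299.80


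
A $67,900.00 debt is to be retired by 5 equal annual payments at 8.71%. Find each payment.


Formula: PMT = PV * r / (1 - (1+r)^(-n))
Denominator: 1 - (1 + 0.0871)^(-5) = 0.341353
Numerator: $67,900.00 * 0.0871 = 5914.09
PMT = 5914.09 / 0.341353 = $17,325.42

$17,325.42


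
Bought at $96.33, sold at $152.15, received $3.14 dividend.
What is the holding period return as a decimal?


Formula: HPR = (P1 - P0 + D) / P0
Gain: $152.15 - $96.33 + $3.14 = $58.96
HPR = $58.96 / $96.33 = 0.6121

0.6121


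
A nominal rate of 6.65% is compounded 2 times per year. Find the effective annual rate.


Formula: EAR = (1 + r/m)^m - 1
Period rate: r/m = 0.0665 / 2 = 0.03325
Compounding: (1 + 0.03325)^2 = 1.067606
EAR = 1.067606 - 1 = 0.067606

0.067606


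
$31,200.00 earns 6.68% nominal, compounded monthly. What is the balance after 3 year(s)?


Formula: FV = P * (1 + r/m)^(m*t)
Period rate: r/m = 0.0668 / 12 = 0.005567
Total periods: m*t = 12 * 3 = 36
Growth factor: (1 + 0.005567)^36 = 1.221213
FV = $31,200.00 * 1.221213 = $38,101.83

$38,101.83


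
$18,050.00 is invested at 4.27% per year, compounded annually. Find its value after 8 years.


Formula: FV = P * (1 + r)^n
Substituting: FV = $18,050.00 * (1 + 0.0427)^8
Growth factor: (1.0427)^8 = 1.397253
FV = $18,050.00 * 1.397253 = $25,220.41

$25,220.41


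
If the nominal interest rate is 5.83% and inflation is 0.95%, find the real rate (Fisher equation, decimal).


Formula: (1 + r_real) = (1 + r_nom) / (1 + inflation)
Substituting: (1 + r_real) = 1.0583 / 1.0095
(1 + r_real) = 1.048341
r_real = 1.048341 - 1 = 0.048341

0.048341


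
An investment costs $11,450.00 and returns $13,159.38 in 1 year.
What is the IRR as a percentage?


Formula: IRR = C1/C0 - 1
Substituting: IRR = $13,159.38 / $11,450.00 - 1
Ratio: 1.149291 - 1 = 0.149291
IRR = 14.9291%

14.9291%


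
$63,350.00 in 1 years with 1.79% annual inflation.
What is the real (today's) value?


Formula: Real value = nominal / (1 + inflation)^years
Price level: (1 + 0.0179)^1 = 1.0179
Real value = $63,350.00 / 1.0179 = $62,235.98

$62,235.98


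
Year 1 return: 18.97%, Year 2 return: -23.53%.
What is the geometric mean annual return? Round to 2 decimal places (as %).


Formula: Geometric mean = ((1+r1)*(1+r2))^(1/2) - 1
Product: (1 + 0.1897) * (1 + -0.2353) = 1.1897 * 0.7647 = 0.909764
Square root: 0.909764^0.5 = 0.953815
Geometric mean = 0.953815 - 1 = -0.046185
As percentage: -4.62%

-4.62%


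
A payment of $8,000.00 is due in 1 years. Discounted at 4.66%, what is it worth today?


Formula: PV = FV / (1 + r)^n
Substituting: PV = $8,000.00 / (1 + 0.0466)^1
Discount factor: (1.0466)^1 = 1.0466
PV = $8,000.00 / 1.0466 = $7,643.80

$7,643.80


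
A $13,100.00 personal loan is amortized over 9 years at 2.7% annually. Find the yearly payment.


Formula: PMT = PV * r / (1 - (1+r)^(-n))
Denominator: 1 - (1 + 0.027)^(-9) = 0.213197
Numerator: $13,100.00 * 0.027 = 353.7
PMT = 353.7 / 0.213197 = $1,659.03

$1,659.03


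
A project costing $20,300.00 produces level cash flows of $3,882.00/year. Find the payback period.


Formula: Payback = investment / annual cash flow
Substituting: Payback = $20,300.00 / $3,882.00
Payback = 5.2293 years

5.2293 years


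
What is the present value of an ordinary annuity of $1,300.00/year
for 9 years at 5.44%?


Formula: PV = PMT * (1 - (1+r)^(-n)) / r
Discount factor: (1 + 0.0544)^(-9) = 0.6208
Bracket: 1 - 0.6208 = 0.3792
PV = $1,300.00 * 0.3792 / 0.0544 = $9,061.77

$9,061.77


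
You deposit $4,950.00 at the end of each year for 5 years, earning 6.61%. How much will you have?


Formula: FV = PMT * ((1+r)^n - 1) / r
Growth factor: (1 + 0.0661)^5 = 1.377177
Numerator: 1.377177 - 1 = 0.377177
FV = $4,950.00 * 0.377177 / 0.0661 = $28,245.47

$28,245.47


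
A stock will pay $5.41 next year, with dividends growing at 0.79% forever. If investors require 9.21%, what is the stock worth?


Formula: P = D1 / (r - g)
Spread: r - g = 0.0921 - 0.0079 = 0.0842
Substituting: P = $5.41 / 0.0842
P = $64.25

$64.25


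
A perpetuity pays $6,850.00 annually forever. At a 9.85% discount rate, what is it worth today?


Formula: PV = C / r
Substituting: PV = $6,850.00 / 0.0985
PV = $69,543.15

$69,543.15


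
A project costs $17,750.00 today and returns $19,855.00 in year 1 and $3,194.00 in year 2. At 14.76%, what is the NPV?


Formula: NPV = C0 + C1/(1+r) + C2/(1+r)^2
Discount C1: $19,855.00 / (1 + 0.1476) = $17,301.32
Discount C2: $3,194.00 / (1 + 0.1476)^2 = $2,425.24
NPV = -$17,750.00 + $17,301.32 + $2,425.24 = $1,976.56

$1,976.56


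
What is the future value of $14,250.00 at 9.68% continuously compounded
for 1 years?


Formula: FV = P * e^(r*t)
Exponent: r*t = 0.0968 * 1 = 0.0968
e^(0.0968) = 1.10164
FV = $14,250.00 * 1.10164 = $15,698.37

$15,698.37


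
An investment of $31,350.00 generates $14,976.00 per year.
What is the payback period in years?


Formula: Payback = investment / annual cash flow
Substituting: Payback = $31,350.00 / $14,976.00
Payback = 2.0933 years

2.0933 years


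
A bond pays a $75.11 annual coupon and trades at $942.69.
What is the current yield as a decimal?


Formula: Current yield = annual coupon / price
Substituting: CY = $75.11 / $942.69
CY = 0.079676

0.079676


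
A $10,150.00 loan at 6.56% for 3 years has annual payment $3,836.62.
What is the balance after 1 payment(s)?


Formula: Balance = PV*(1+r)^k - PMT*((1+r)^k - 1)/r
Growth: (1 + 0.0656)^1 = 1.0656
Accumulated factor: ((1+r)^k - 1)/r = 1.0
Balance = $10,150.00 * 1.0656 - $3,836.62 * 1.0
Balance = $6,979.22

$6,979.22


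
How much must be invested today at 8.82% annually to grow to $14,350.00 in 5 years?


Formula: PV = FV / (1 + r)^n
Substituting: PV = $14,350.00 / (1 + 0.0882)^5
Discount factor: (1.0882)^5 = 1.525962
PV = $14,350.00 / 1.525962 = $9,403.91

$9,403.91


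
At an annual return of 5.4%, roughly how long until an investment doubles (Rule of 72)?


Formula: Years ≈ 72 / r
Substituting: Years ≈ 72 / 5.4
Years ≈ 13.3

13.3 years


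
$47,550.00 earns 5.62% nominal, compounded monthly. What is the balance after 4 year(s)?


Formula: FV = P * (1 + r/m)^(m*t)
Period rate: r/m = 0.0562 / 12 = 0.004683
Total periods: m*t = 12 * 4 = 48
Growth factor: (1 + 0.004683)^48 = 1.251415
FV = $47,550.00 * 1.251415 = $59,504.80

$59,504.80


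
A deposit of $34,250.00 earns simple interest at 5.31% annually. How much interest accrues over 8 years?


Formula: I = P * r * t
Substituting: I = $34,250.00 * 0.0531 * 8
Step: I = $34,250.00 * 0.4248
I = $14,549.40

$14,549.40


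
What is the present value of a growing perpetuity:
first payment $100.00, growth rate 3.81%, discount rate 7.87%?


Formula: PV = C / (r - g)
Spread: r - g = 0.0787 - 0.0381 = 0.0406
Substituting: PV = $100.00 / 0.0406
PV = $2,463.05

$2,463.05


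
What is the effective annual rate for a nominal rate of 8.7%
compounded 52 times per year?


Formula: EAR = (1 + r/m)^m - 1
Period rate: r/m = 0.087 / 52 = 0.001673
Compounding: (1 + 0.001673)^52 = 1.090817
EAR = 1.090817 - 1 = 0.090817

0.090817


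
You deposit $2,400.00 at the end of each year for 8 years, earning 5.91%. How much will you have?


Formula: FV = PMT * ((1+r)^n - 1) / r
Growth factor: (1 + 0.0591)^8 = 1.583054
Numerator: 1.583054 - 1 = 0.583054
FV = $2,400.00 * 0.583054 / 0.0591 = $23,677.32

$23,677.32


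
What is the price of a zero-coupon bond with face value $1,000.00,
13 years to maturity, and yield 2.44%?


Formula: Price = FV / (1 + r)^n
Substituting: Price = $1,000.00 / (1 + 0.0244)^13
Discount factor: (1.0244)^13 = 1.368058
Price = $1,000.00 / 1.368058 = $730.96

$730.96


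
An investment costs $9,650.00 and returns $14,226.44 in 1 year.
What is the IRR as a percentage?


Formula: IRR = C1/C0 - 1
Substituting: IRR = $14,226.44 / $9,650.00 - 1
Ratio: 1.474242 - 1 = 0.474242
IRR = 47.4242%

47.4242%


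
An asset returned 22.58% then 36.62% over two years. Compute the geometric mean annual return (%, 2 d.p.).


Formula: Geometric mean = ((1+r1)*(1+r2))^(1/2) - 1
Product: (1 + 0.2258) * (1 + 0.3662) = 1.2258 * 1.3662 = 1.674688
Square root: 1.674688^0.5 = 1.294097
Geometric mean = 1.294097 - 1 = 0.294097
As percentage: 29.41%

29.41%


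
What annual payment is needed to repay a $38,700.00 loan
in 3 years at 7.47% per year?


Formula: PMT = PV * r / (1 - (1+r)^(-n))
Denominator: 1 - (1 + 0.0747)^(-3) = 0.194365
Numerator: $38,700.00 * 0.0747 = 2890.89
PMT = 2890.89 / 0.194365 = $14,873.50

$14,873.50


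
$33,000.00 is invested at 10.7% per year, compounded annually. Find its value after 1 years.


Formula: FV = P * (1 + r)^n
Substituting: FV = $33,000.00 * (1 + 0.107)^1
Growth factor: (1.107)^1 = 1.107
FV = $33,000.00 * 1.107 = $36,531.00

$36,531.00


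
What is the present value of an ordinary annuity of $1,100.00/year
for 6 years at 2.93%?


Formula: PV = PMT * (1 - (1+r)^(-n)) / r
Discount factor: (1 + 0.0293)^(-6) = 0.840907
Bracket: 1 - 0.840907 = 0.159093
PV = $1,100.00 * 0.159093 / 0.0293 = $5,972.76

$5,972.76


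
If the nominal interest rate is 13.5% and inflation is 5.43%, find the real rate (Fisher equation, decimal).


Formula: (1 + r_real) = (1 + r_nom) / (1 + inflation)
Substituting: (1 + r_real) = 1.135 / 1.0543
(1 + r_real) = 1.076544
r_real = 1.076544 - 1 = 0.076544

0.076544


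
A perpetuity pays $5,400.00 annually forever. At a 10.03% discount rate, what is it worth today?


Formula: PV = C / r
Substituting: PV = $5,400.00 / 0.1003
PV = $53,838.48

$53,838.48


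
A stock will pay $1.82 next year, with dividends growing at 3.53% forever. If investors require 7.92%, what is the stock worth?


Formula: P = D1 / (r - g)
Spread: r - g = 0.0792 - 0.0353 = 0.0439
Substituting: P = $1.82 / 0.0439
P = $41.46

$41.46


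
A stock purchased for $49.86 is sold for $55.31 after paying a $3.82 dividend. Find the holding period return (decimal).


Formula: HPR = (P1 - P0 + D) / P0
Gain: $55.31 - $49.86 + $3.82 = $9.27
HPR = $9.27 / $49.86 = 0.1859

0.1859


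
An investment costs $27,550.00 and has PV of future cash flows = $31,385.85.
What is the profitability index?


Formula: PI = PV(cash flows) / initial investment
Substituting: PI = $31,385.85 / $27,550.00
PI = 1.1392

1.1392


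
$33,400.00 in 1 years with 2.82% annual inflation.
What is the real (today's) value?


Formula: Real value = nominal / (1 + inflation)^years
Price level: (1 + 0.0282)^1 = 1.0282
Real value = $33,400.00 / 1.0282 = $32,483.95

$32,483.95


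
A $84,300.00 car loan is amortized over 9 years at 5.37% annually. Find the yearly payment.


Formula: PMT = PV * r / (1 - (1+r)^(-n))
Denominator: 1 - (1 + 0.0537)^(-9) = 0.375479
Numerator: $84,300.00 * 0.0537 = 4526.91
PMT = 4526.91 / 0.375479 = $12,056.37

$12,056.37


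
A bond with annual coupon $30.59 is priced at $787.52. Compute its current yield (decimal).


Formula: Current yield = annual coupon / price
Substituting: CY = $30.59 / $787.52
CY = 0.038843

0.038843


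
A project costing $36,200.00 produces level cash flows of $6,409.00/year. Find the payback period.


Formula: Payback = investment / annual cash flow
Substituting: Payback = $36,200.00 / $6,409.00
Payback = 5.6483 years

5.6483 years


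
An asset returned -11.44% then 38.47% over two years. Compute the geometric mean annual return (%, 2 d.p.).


Formula: Geometric mean = ((1+r1)*(1+r2))^(1/2) - 1
Product: (1 + -0.1144) * (1 + 0.3847) = 0.8856 * 1.3847 = 1.22629
Square root: 1.22629^0.5 = 1.10738
Geometric mean = 1.10738 - 1 = 0.10738
As percentage: 10.74%

10.74%


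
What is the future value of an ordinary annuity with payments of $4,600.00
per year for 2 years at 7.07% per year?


Formula: FV = PMT * ((1+r)^n - 1) / r
Growth factor: (1 + 0.0707)^2 = 1.146398
Numerator: 1.146398 - 1 = 0.146398
FV = $4,600.00 * 0.146398 / 0.0707 = $9,525.22

$9,525.22


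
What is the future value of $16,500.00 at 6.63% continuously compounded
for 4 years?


Formula: FV = P * e^(r*t)
Exponent: r*t = 0.0663 * 4 = 0.2652
e^(0.2652) = 1.303692
FV = $16,500.00 * 1.303692 = $21,510.91

$21,510.91


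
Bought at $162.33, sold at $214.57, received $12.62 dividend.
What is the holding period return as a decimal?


Formula: HPR = (P1 - P0 + D) / P0
Gain: $214.57 - $162.33 + $12.62 = $64.86
HPR = $64.86 / $162.33 = 0.3996

0.3996


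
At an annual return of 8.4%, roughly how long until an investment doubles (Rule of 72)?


Formula: Years ≈ 72 / r
Substituting: Years ≈ 72 / 8.4
Years ≈ 8.6

8.6 years


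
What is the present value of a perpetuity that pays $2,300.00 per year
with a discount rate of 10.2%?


Formula: PV = C / r
Substituting: PV = $2,300.00 / 0.102
PV = $22,549.02

$22,549.02


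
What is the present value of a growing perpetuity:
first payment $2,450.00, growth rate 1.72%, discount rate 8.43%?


Formula: PV = C / (r - g)
Spread: r - g = 0.0843 - 0.0172 = 0.0671
Substituting: PV = $2,450.00 / 0.0671
PV = $36,512.67

$36,512.67


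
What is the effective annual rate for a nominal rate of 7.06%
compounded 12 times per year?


Formula: EAR = (1 + r/m)^m - 1
Period rate: r/m = 0.0706 / 12 = 0.005883
Compounding: (1 + 0.005883)^12 = 1.07293
EAR = 1.07293 - 1 = 0.07293

0.07293


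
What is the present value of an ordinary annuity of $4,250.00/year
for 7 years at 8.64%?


Formula: PV = PMT * (1 - (1+r)^(-n)) / r
Discount factor: (1 + 0.0864)^(-7) = 0.55985
Bracket: 1 - 0.55985 = 0.44015
PV = $4,250.00 * 0.44015 / 0.0864 = $21,650.90

$21,650.90


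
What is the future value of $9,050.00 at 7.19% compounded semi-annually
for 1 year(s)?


Formula: FV = P * (1 + r/m)^(m*t)
Period rate: r/m = 0.0719 / 2 = 0.03595
Total periods: m*t = 2 * 1 = 2
Growth factor: (1 + 0.03595)^2 = 1.073192
FV = $9,050.00 * 1.073192 = $9,712.39

$9,712.39


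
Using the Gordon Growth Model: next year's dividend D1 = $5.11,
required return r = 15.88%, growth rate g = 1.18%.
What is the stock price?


Formula: P = D1 / (r - g)
Spread: r - g = 0.1588 - 0.0118 = 0.147
Substituting: P = $5.11 / 0.147
P = $34.76

$34.76


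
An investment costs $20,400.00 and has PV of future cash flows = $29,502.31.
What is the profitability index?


Formula: PI = PV(cash flows) / initial investment
Substituting: PI = $29,502.31 / $20,400.00
PI = 1.4462

1.4462


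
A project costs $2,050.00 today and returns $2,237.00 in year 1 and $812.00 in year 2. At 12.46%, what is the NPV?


Formula: NPV = C0 + C1/(1+r) + C2/(1+r)^2
Discount C1: $2,237.00 / (1 + 0.1246) = $1,989.15
Discount C2: $812.00 / (1 + 0.1246)^2 = $642.04
NPV = -$2,050.00 + $1,989.15 + $642.04 = $581.19

$581.19


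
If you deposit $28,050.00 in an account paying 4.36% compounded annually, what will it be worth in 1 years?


Formula: FV = P * (1 + r)^n
Substituting: FV = $28,050.00 * (1 + 0.0436)^1
Growth factor: (1.0436)^1 = 1.0436
FV = $28,050.00 * 1.0436 = $29,272.98

$29,272.98


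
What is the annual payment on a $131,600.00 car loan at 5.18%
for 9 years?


Formula: PMT = PV * r / (1 - (1+r)^(-n))
Denominator: 1 - (1 + 0.0518)^(-9) = 0.365252
Numerator: $131,600.00 * 0.0518 = 6816.88
PMT = 6816.88 / 0.365252 = $18,663.51

$18,663.51


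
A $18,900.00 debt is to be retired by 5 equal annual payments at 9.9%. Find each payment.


Formula: PMT = PV * r / (1 - (1+r)^(-n))
Denominator: 1 - (1 + 0.099)^(-5) = 0.376249
Numerator: $18,900.00 * 0.099 = 1871.1
PMT = 1871.1 / 0.376249 = $4,973.04

$4,973.04


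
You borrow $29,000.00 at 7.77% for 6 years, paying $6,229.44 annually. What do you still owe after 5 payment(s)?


Formula: Balance = PV*(1+r)^k - PMT*((1+r)^k - 1)/r
Growth: (1 + 0.0777)^5 = 1.453749
Accumulated factor: ((1+r)^k - 1)/r = 5.839755
Balance = $29,000.00 * 1.453749 - $6,229.44 * 5.839755
Balance = $5,780.32

$5,780.32


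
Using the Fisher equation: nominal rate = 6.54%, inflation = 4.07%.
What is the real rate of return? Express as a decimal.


Formula: (1 + r_real) = (1 + r_nom) / (1 + inflation)
Substituting: (1 + r_real) = 1.0654 / 1.0407
(1 + r_real) = 1.023734
r_real = 1.023734 - 1 = 0.023734

0.023734


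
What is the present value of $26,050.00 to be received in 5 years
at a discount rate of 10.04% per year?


Formula: PV = FV / (1 + r)^n
Substituting: PV = $26,050.00 / (1 + 0.1004)^5
Discount factor: (1.1004)^5 = 1.61344
PV = $26,050.00 / 1.61344 = $16,145.62

$16,145.62


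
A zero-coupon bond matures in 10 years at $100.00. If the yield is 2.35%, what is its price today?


Formula: Price = FV / (1 + r)^n
Substituting: Price = $100.00 / (1 + 0.0235)^10
Discount factor: (1.0235)^10 = 1.261474
Price = $100.00 / 1.261474 = $79.27

$79.27


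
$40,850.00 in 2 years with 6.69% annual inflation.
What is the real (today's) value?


Formula: Real value = nominal / (1 + inflation)^years
Price level: (1 + 0.0669)^2 = 1.138276
Real value = $40,850.00 / 1.138276 = $35,887.62

$35,887.62


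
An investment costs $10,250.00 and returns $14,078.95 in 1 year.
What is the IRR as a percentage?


Formula: IRR = C1/C0 - 1
Substituting: IRR = $14,078.95 / $10,250.00 - 1
Ratio: 1.373556 - 1 = 0.373556
IRR = 37.3556%

37.3556%


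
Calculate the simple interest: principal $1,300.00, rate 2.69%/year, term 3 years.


Formula: I = P * r * t
Substituting: I = $1,300.00 * 0.0269 * 3
Step: I = $1,300.00 * 0.0807
I = $104.91

$104.91


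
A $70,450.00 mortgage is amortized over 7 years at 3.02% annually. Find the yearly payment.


Formula: PMT = PV * r / (1 - (1+r)^(-n))
Denominator: 1 - (1 + 0.0302)^(-7) = 0.188013
Numerator: $70,450.00 * 0.0302 = 2127.59
PMT = 2127.59 / 0.188013 = $11,316.20

$11,316.20


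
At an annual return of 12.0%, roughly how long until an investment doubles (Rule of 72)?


Formula: Years ≈ 72 / r
Substituting: Years ≈ 72 / 12.0
Years ≈ 6.0

6.0 years


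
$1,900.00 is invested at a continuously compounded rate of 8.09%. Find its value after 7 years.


Formula: FV = P * e^(r*t)
Exponent: r*t = 0.0809 * 7 = 0.5663
e^(0.5663) = 1.761737
FV = $1,900.00 * 1.761737 = $3,347.30

$3,347.30


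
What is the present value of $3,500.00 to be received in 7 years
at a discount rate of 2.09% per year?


Formula: PV = FV / (1 + r)^n
Substituting: PV = $3,500.00 / (1 + 0.0209)^7
Discount factor: (1.0209)^7 = 1.155799
PV = $3,500.00 / 1.155799 = $3,028.21

$3,028.21


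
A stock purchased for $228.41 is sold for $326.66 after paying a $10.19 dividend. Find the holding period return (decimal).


Formula: HPR = (P1 - P0 + D) / P0
Gain: $326.66 - $228.41 + $10.19 = $108.44
HPR = $108.44 / $228.41 = 0.4748

0.4748


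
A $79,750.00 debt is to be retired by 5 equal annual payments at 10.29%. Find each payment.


Formula: PMT = PV * r / (1 - (1+r)^(-n))
Denominator: 1 - (1 + 0.1029)^(-5) = 0.387199
Numerator: $79,750.00 * 0.1029 = 8206.275
PMT = 8206.275 / 0.387199 = $21,193.94

$21,193.94


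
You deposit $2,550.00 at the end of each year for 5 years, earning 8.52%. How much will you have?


Formula: FV = PMT * ((1+r)^n - 1) / r
Growth factor: (1 + 0.0852)^5 = 1.505043
Numerator: 1.505043 - 1 = 0.505043
FV = $2,550.00 * 0.505043 / 0.0852 = $15,115.73

$15,115.73


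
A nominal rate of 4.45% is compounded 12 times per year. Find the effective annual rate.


Formula: EAR = (1 + r/m)^m - 1
Period rate: r/m = 0.0445 / 12 = 0.003708
Compounding: (1 + 0.003708)^12 = 1.045419
EAR = 1.045419 - 1 = 0.045419

0.045419
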